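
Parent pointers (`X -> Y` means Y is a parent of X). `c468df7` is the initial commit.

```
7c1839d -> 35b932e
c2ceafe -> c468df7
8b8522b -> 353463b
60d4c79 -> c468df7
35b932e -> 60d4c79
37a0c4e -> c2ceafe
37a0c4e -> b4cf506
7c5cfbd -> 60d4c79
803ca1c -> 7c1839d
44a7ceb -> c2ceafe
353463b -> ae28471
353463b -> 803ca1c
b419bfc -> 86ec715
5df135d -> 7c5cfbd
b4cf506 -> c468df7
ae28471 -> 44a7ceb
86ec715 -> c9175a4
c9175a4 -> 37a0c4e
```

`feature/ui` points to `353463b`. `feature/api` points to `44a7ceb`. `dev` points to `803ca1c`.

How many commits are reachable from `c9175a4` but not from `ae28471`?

Reachable from c9175a4: {37a0c4e, b4cf506, c2ceafe, c468df7, c9175a4}.
Reachable from ae28471: {44a7ceb, ae28471, c2ceafe, c468df7}.
In c9175a4's history but not ae28471's: {37a0c4e, b4cf506, c9175a4} — 3 commits.

3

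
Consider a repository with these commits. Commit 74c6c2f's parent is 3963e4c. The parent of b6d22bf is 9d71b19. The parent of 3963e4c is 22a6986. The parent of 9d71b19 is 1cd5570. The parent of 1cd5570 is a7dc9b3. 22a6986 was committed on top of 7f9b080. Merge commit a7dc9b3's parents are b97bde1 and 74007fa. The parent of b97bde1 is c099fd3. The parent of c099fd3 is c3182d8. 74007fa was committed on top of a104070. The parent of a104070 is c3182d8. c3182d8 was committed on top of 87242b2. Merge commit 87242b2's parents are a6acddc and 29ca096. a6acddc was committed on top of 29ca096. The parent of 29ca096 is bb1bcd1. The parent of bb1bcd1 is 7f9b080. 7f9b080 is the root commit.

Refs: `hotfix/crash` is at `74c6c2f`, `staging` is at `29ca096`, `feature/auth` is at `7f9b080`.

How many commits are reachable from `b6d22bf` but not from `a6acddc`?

Reachable from b6d22bf: {1cd5570, 29ca096, 74007fa, 7f9b080, 87242b2, 9d71b19, a104070, a6acddc, a7dc9b3, b6d22bf, b97bde1, bb1bcd1, c099fd3, c3182d8}.
Reachable from a6acddc: {29ca096, 7f9b080, a6acddc, bb1bcd1}.
In b6d22bf's history but not a6acddc's: {1cd5570, 74007fa, 87242b2, 9d71b19, a104070, a7dc9b3, b6d22bf, b97bde1, c099fd3, c3182d8} — 10 commits.

10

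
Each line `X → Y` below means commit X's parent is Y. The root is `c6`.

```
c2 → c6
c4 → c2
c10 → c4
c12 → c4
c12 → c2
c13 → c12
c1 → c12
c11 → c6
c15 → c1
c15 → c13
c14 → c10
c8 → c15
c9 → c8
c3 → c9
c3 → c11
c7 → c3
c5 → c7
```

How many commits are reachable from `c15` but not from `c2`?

Reachable from c15: {c1, c12, c13, c15, c2, c4, c6}.
Reachable from c2: {c2, c6}.
In c15's history but not c2's: {c1, c12, c13, c15, c4} — 5 commits.

5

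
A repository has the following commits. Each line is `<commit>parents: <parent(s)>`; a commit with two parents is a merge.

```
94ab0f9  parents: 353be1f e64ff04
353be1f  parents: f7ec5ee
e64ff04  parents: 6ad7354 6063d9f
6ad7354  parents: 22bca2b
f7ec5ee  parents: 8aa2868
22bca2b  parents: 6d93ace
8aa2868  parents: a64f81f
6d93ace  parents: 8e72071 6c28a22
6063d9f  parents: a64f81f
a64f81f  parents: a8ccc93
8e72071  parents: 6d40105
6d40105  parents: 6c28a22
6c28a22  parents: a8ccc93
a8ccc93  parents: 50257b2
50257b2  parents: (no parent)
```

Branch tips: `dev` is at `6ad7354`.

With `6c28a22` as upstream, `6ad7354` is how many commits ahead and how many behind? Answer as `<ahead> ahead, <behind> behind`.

Reachable from 6ad7354: {22bca2b, 50257b2, 6ad7354, 6c28a22, 6d40105, 6d93ace, 8e72071, a8ccc93}.
Reachable from 6c28a22: {50257b2, 6c28a22, a8ccc93}.
Only in 6ad7354's history (ahead): {22bca2b, 6ad7354, 6d40105, 6d93ace, 8e72071} — 5.
Only in 6c28a22's history (behind): {} — 0.

5 ahead, 0 behind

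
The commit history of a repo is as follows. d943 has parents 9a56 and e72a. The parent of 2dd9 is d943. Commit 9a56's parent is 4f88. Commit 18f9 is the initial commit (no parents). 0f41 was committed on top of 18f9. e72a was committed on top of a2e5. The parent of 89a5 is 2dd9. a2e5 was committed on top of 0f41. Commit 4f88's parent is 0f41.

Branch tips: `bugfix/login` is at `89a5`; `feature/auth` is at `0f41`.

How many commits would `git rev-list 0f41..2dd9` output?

Reachable from 2dd9: {0f41, 18f9, 2dd9, 4f88, 9a56, a2e5, d943, e72a}.
Reachable from 0f41: {0f41, 18f9}.
In 2dd9's history but not 0f41's: {2dd9, 4f88, 9a56, a2e5, d943, e72a} — 6 commits.

6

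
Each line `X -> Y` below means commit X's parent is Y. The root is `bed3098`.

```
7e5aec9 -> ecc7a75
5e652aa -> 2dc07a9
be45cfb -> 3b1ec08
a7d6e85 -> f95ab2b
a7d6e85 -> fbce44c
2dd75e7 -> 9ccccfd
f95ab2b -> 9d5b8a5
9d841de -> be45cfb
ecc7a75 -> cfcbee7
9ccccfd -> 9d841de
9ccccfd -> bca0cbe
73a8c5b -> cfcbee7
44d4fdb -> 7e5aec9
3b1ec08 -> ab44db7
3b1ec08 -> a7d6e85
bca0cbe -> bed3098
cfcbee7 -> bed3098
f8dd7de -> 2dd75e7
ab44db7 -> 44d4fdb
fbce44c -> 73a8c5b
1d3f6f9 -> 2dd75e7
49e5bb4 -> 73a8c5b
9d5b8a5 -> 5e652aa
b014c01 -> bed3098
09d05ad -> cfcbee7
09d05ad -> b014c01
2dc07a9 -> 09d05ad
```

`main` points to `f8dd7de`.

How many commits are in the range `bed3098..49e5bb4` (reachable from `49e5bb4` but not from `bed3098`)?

Reachable from 49e5bb4: {49e5bb4, 73a8c5b, bed3098, cfcbee7}.
Reachable from bed3098: {bed3098}.
In 49e5bb4's history but not bed3098's: {49e5bb4, 73a8c5b, cfcbee7} — 3 commits.

3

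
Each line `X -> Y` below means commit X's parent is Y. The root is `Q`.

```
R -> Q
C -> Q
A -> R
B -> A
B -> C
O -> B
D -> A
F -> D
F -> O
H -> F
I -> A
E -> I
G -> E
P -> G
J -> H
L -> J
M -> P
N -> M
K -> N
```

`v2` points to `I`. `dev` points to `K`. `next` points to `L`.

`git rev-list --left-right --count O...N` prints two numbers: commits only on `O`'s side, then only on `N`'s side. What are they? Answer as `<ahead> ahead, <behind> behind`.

3 ahead, 6 behind

Reachable from O: {A, B, C, O, Q, R}.
Reachable from N: {A, E, G, I, M, N, P, Q, R}.
Only in O's history (ahead): {B, C, O} — 3.
Only in N's history (behind): {E, G, I, M, N, P} — 6.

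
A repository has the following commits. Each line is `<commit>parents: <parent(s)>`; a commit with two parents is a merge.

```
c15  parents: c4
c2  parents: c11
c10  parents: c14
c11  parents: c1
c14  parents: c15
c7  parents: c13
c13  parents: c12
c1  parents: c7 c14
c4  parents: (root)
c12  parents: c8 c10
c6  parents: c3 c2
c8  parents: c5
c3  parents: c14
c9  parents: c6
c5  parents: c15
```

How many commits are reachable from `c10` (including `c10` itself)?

Walking parent pointers from c10: reachable set = {c10, c14, c15, c4}.
That is 4 commits.

4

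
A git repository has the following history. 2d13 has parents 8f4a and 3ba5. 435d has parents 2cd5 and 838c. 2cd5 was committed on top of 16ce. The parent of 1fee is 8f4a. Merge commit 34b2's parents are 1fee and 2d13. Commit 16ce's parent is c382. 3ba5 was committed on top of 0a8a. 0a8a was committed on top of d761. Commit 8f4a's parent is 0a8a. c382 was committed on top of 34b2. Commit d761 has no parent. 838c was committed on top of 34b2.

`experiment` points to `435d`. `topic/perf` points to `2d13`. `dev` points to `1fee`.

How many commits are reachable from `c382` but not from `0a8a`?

6

Reachable from c382: {0a8a, 1fee, 2d13, 34b2, 3ba5, 8f4a, c382, d761}.
Reachable from 0a8a: {0a8a, d761}.
In c382's history but not 0a8a's: {1fee, 2d13, 34b2, 3ba5, 8f4a, c382} — 6 commits.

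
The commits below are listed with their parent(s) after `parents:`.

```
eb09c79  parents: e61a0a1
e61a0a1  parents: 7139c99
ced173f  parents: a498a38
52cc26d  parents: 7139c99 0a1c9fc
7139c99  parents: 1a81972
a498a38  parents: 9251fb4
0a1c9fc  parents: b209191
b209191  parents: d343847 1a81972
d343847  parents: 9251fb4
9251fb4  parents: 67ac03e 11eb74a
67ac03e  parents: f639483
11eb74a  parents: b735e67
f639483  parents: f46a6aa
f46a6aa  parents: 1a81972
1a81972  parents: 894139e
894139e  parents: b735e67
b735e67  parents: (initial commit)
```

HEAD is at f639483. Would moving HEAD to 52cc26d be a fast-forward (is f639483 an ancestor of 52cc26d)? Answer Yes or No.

A fast-forward from f639483 to 52cc26d is possible iff f639483 is an ancestor of 52cc26d.
Ancestors of 52cc26d: {0a1c9fc, 11eb74a, 1a81972, 52cc26d, 67ac03e, 7139c99, 894139e, 9251fb4, b209191, b735e67, d343847, f46a6aa, f639483}.
f639483 is among them, so fast-forward is possible.

Yes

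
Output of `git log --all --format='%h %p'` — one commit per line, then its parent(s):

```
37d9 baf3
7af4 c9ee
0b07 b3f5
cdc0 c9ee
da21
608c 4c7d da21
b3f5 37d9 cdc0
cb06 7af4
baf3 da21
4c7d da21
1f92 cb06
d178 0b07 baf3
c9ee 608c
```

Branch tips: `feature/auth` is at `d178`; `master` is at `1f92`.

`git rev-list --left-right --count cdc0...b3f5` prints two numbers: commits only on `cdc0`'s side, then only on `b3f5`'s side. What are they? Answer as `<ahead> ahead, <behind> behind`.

Reachable from cdc0: {4c7d, 608c, c9ee, cdc0, da21}.
Reachable from b3f5: {37d9, 4c7d, 608c, b3f5, baf3, c9ee, cdc0, da21}.
Only in cdc0's history (ahead): {} — 0.
Only in b3f5's history (behind): {37d9, b3f5, baf3} — 3.

0 ahead, 3 behind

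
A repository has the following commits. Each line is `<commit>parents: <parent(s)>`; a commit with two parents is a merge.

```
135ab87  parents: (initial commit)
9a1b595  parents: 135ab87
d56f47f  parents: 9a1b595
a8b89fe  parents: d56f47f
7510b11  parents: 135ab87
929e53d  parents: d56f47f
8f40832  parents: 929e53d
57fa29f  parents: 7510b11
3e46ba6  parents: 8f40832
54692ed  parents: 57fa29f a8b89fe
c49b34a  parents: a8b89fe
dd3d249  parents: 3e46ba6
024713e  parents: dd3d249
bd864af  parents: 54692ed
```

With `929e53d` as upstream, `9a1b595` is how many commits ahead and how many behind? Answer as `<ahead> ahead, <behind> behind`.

Reachable from 9a1b595: {135ab87, 9a1b595}.
Reachable from 929e53d: {135ab87, 929e53d, 9a1b595, d56f47f}.
Only in 9a1b595's history (ahead): {} — 0.
Only in 929e53d's history (behind): {929e53d, d56f47f} — 2.

0 ahead, 2 behind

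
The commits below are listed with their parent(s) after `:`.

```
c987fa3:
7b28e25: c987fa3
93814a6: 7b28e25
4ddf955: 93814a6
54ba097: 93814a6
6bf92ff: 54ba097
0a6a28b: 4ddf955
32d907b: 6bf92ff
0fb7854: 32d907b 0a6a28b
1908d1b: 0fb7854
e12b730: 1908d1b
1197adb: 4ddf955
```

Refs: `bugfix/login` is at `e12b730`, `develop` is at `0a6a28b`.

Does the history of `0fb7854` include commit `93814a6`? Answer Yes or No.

Ancestors of 0fb7854 (commits reachable by following parents): {0a6a28b, 0fb7854, 32d907b, 4ddf955, 54ba097, 6bf92ff, 7b28e25, 93814a6, c987fa3}.
93814a6 is in that set, so it is an ancestor of 0fb7854.

Yes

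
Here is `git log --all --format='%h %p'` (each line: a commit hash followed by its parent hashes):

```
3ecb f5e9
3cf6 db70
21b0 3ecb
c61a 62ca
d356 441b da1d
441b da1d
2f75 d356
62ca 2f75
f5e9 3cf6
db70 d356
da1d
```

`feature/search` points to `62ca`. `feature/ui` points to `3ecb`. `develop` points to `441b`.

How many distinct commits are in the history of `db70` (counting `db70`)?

4

Walking parent pointers from db70: reachable set = {441b, d356, da1d, db70}.
That is 4 commits.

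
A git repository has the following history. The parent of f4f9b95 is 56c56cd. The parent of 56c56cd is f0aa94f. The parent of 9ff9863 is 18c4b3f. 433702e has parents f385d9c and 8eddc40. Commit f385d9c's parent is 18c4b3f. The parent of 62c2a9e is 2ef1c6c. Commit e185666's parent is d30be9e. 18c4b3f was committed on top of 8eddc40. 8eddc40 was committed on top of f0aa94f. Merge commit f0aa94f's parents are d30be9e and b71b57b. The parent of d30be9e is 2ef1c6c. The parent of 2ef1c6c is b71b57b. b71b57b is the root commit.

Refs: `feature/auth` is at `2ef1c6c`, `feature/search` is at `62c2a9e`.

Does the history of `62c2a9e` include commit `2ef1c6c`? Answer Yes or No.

Ancestors of 62c2a9e (commits reachable by following parents): {2ef1c6c, 62c2a9e, b71b57b}.
2ef1c6c is in that set, so it is an ancestor of 62c2a9e.

Yes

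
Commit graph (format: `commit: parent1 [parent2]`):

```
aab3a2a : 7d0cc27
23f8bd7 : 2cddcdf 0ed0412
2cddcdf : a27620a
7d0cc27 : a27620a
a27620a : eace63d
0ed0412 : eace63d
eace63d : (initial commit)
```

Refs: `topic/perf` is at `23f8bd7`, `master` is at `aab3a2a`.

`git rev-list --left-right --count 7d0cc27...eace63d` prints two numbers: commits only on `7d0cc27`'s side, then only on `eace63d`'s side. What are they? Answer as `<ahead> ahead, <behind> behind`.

Reachable from 7d0cc27: {7d0cc27, a27620a, eace63d}.
Reachable from eace63d: {eace63d}.
Only in 7d0cc27's history (ahead): {7d0cc27, a27620a} — 2.
Only in eace63d's history (behind): {} — 0.

2 ahead, 0 behind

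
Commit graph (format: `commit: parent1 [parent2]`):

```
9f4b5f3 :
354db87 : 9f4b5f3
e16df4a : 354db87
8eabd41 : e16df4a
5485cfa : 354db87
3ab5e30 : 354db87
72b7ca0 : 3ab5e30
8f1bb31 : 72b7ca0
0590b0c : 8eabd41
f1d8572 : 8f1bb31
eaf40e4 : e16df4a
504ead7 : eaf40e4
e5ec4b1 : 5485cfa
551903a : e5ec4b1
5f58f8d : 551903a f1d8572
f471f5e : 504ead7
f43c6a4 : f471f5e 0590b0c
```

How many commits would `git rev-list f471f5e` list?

6

Walking parent pointers from f471f5e: reachable set = {354db87, 504ead7, 9f4b5f3, e16df4a, eaf40e4, f471f5e}.
That is 6 commits.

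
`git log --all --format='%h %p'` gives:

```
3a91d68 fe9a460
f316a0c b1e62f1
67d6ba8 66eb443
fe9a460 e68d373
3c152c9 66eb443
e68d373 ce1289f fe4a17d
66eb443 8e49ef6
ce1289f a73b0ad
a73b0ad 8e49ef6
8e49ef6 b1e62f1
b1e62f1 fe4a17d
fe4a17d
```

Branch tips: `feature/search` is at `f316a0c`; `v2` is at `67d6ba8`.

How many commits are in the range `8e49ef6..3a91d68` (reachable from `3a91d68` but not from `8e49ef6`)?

Reachable from 3a91d68: {3a91d68, 8e49ef6, a73b0ad, b1e62f1, ce1289f, e68d373, fe4a17d, fe9a460}.
Reachable from 8e49ef6: {8e49ef6, b1e62f1, fe4a17d}.
In 3a91d68's history but not 8e49ef6's: {3a91d68, a73b0ad, ce1289f, e68d373, fe9a460} — 5 commits.

5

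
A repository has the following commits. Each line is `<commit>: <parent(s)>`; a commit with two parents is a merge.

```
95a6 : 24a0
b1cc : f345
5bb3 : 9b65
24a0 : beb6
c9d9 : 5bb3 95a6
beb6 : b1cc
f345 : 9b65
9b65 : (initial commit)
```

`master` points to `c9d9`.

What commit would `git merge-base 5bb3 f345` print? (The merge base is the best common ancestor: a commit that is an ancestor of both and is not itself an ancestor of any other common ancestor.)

Ancestors of 5bb3: {5bb3, 9b65}.
Ancestors of f345: {9b65, f345}.
Common ancestors: {9b65}.
The only common ancestor is 9b65, so it is the merge base.

9b65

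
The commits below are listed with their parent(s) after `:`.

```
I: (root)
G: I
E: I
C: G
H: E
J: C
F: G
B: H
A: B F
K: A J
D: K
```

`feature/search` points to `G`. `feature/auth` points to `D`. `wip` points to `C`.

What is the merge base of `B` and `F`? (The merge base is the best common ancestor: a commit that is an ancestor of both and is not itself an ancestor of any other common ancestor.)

Ancestors of B: {B, E, H, I}.
Ancestors of F: {F, G, I}.
Common ancestors: {I}.
The only common ancestor is I, so it is the merge base.

I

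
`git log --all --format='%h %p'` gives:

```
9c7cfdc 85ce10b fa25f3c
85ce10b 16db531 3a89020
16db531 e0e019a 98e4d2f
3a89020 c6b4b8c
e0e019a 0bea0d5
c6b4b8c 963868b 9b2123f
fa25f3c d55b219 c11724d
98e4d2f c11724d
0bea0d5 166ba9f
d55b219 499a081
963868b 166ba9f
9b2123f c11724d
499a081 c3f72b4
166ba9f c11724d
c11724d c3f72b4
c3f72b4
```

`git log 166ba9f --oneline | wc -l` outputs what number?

3

Walking parent pointers from 166ba9f: reachable set = {166ba9f, c11724d, c3f72b4}.
That is 3 commits.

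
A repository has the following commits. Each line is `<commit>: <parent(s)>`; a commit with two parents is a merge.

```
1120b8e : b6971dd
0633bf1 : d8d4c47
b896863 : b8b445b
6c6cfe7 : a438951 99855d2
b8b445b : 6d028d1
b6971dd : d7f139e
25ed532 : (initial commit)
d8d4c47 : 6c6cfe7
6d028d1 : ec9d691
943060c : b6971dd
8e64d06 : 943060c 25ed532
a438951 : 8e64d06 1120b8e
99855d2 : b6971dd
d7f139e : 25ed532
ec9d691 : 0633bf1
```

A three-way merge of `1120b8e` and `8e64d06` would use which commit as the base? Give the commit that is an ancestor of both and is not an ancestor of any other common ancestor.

b6971dd

Ancestors of 1120b8e: {1120b8e, 25ed532, b6971dd, d7f139e}.
Ancestors of 8e64d06: {25ed532, 8e64d06, 943060c, b6971dd, d7f139e}.
Common ancestors: {25ed532, b6971dd, d7f139e}.
Among these, b6971dd is not an ancestor of any other common ancestor — it is the merge base.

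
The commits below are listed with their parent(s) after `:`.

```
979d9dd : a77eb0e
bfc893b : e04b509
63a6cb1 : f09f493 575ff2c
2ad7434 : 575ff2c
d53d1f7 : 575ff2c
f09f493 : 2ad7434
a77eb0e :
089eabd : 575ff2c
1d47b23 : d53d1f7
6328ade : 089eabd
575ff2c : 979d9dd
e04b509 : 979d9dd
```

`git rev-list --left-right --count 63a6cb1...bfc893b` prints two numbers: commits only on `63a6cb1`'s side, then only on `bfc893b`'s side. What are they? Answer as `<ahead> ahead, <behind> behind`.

4 ahead, 2 behind

Reachable from 63a6cb1: {2ad7434, 575ff2c, 63a6cb1, 979d9dd, a77eb0e, f09f493}.
Reachable from bfc893b: {979d9dd, a77eb0e, bfc893b, e04b509}.
Only in 63a6cb1's history (ahead): {2ad7434, 575ff2c, 63a6cb1, f09f493} — 4.
Only in bfc893b's history (behind): {bfc893b, e04b509} — 2.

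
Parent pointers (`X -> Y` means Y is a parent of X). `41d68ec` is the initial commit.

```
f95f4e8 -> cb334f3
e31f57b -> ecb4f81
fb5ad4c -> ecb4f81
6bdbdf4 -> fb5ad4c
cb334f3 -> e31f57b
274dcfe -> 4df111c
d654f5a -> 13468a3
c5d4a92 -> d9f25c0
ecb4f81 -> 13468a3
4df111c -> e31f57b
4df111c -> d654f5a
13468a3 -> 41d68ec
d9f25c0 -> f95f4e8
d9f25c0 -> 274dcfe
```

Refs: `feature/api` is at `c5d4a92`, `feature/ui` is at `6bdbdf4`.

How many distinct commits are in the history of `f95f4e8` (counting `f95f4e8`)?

Walking parent pointers from f95f4e8: reachable set = {13468a3, 41d68ec, cb334f3, e31f57b, ecb4f81, f95f4e8}.
That is 6 commits.

6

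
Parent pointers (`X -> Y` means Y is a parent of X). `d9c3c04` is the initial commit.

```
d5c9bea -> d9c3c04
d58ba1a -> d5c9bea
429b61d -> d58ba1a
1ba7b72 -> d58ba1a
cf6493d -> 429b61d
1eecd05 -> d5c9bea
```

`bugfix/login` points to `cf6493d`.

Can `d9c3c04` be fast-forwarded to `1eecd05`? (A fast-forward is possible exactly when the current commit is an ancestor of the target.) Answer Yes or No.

Yes

A fast-forward from d9c3c04 to 1eecd05 is possible iff d9c3c04 is an ancestor of 1eecd05.
Ancestors of 1eecd05: {1eecd05, d5c9bea, d9c3c04}.
d9c3c04 is among them, so fast-forward is possible.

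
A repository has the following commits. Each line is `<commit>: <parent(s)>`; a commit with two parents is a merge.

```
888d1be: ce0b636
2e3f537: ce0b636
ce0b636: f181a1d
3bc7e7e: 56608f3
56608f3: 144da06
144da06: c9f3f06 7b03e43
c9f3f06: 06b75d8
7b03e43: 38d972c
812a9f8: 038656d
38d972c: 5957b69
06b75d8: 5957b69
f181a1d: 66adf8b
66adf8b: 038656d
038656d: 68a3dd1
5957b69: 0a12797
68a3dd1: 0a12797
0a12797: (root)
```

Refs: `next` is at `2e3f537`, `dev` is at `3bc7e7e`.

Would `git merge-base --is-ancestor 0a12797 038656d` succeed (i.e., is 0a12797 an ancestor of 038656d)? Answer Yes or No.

Yes

Ancestors of 038656d (commits reachable by following parents): {038656d, 0a12797, 68a3dd1}.
0a12797 is in that set, so it is an ancestor of 038656d.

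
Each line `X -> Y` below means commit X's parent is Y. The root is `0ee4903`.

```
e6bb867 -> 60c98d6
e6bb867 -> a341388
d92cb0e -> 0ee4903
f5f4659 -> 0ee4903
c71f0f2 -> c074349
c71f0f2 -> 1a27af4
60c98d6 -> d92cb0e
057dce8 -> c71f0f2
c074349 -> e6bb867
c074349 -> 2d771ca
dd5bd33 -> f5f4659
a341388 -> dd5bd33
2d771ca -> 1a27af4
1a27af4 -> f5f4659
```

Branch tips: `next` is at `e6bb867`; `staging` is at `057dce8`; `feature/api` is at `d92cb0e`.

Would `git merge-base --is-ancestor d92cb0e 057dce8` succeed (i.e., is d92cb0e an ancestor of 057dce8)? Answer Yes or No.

Yes

Ancestors of 057dce8 (commits reachable by following parents): {057dce8, 0ee4903, 1a27af4, 2d771ca, 60c98d6, a341388, c074349, c71f0f2, d92cb0e, dd5bd33, e6bb867, f5f4659}.
d92cb0e is in that set, so it is an ancestor of 057dce8.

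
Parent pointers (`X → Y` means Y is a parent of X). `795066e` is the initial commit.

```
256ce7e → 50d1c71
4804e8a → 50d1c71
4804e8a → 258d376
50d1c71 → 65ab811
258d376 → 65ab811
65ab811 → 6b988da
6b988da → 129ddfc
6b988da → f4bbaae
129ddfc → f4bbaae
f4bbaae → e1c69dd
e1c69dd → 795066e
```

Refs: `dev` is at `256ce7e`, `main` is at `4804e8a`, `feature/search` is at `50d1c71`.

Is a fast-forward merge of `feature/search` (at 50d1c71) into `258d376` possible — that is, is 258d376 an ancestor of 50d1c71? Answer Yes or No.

No

A fast-forward from 258d376 to 50d1c71 is possible iff 258d376 is an ancestor of 50d1c71.
Ancestors of 50d1c71: {129ddfc, 50d1c71, 65ab811, 6b988da, 795066e, e1c69dd, f4bbaae}.
258d376 is not among them, so fast-forward is not possible.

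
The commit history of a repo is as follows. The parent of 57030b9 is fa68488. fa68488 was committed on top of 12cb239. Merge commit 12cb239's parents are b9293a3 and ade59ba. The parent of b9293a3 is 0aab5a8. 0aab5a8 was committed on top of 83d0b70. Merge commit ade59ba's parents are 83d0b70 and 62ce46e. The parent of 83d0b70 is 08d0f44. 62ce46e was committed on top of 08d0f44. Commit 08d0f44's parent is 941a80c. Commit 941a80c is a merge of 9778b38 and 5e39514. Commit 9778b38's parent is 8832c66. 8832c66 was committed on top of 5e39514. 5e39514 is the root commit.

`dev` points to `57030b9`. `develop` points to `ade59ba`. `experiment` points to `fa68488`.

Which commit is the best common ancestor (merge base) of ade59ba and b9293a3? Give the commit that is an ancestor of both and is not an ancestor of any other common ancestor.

Ancestors of ade59ba: {08d0f44, 5e39514, 62ce46e, 83d0b70, 8832c66, 941a80c, 9778b38, ade59ba}.
Ancestors of b9293a3: {08d0f44, 0aab5a8, 5e39514, 83d0b70, 8832c66, 941a80c, 9778b38, b9293a3}.
Common ancestors: {08d0f44, 5e39514, 83d0b70, 8832c66, 941a80c, 9778b38}.
Among these, 83d0b70 is not an ancestor of any other common ancestor — it is the merge base.

83d0b70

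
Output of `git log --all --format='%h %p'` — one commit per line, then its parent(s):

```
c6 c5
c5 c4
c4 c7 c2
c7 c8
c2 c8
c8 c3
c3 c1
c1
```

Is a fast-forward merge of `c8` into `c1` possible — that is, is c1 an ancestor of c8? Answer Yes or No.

A fast-forward from c1 to c8 is possible iff c1 is an ancestor of c8.
Ancestors of c8: {c1, c3, c8}.
c1 is among them, so fast-forward is possible.

Yes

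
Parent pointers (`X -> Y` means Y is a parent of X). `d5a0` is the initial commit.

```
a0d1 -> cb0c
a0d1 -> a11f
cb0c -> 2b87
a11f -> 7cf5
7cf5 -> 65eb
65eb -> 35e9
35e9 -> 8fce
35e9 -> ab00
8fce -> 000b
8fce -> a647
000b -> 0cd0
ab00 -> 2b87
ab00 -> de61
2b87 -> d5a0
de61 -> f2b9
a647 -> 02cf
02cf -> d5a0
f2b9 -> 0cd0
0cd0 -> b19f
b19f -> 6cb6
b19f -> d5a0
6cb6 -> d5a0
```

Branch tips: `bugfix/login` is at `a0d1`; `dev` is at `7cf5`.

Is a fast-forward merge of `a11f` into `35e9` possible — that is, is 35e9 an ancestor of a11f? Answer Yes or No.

Yes

A fast-forward from 35e9 to a11f is possible iff 35e9 is an ancestor of a11f.
Ancestors of a11f: {000b, 02cf, 0cd0, 2b87, 35e9, 65eb, 6cb6, 7cf5, 8fce, a11f, a647, ab00, b19f, d5a0, de61, f2b9}.
35e9 is among them, so fast-forward is possible.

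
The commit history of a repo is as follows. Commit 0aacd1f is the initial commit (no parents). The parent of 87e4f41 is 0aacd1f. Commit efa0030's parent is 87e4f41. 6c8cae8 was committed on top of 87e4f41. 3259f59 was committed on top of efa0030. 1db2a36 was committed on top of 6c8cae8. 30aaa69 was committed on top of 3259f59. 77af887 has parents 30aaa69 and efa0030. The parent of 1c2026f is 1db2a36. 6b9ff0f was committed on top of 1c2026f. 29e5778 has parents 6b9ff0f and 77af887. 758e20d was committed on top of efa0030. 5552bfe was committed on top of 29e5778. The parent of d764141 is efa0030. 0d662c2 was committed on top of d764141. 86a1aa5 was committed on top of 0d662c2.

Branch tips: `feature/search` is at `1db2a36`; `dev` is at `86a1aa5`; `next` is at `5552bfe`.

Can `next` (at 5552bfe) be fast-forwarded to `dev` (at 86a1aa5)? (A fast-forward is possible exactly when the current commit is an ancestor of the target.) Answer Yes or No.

A fast-forward from 5552bfe to 86a1aa5 is possible iff 5552bfe is an ancestor of 86a1aa5.
Ancestors of 86a1aa5: {0aacd1f, 0d662c2, 86a1aa5, 87e4f41, d764141, efa0030}.
5552bfe is not among them, so fast-forward is not possible.

No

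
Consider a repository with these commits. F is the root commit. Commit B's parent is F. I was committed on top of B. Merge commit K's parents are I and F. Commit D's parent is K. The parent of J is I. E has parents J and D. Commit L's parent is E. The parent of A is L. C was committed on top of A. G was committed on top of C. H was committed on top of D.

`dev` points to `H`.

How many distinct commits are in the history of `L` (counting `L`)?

Walking parent pointers from L: reachable set = {B, D, E, F, I, J, K, L}.
That is 8 commits.

8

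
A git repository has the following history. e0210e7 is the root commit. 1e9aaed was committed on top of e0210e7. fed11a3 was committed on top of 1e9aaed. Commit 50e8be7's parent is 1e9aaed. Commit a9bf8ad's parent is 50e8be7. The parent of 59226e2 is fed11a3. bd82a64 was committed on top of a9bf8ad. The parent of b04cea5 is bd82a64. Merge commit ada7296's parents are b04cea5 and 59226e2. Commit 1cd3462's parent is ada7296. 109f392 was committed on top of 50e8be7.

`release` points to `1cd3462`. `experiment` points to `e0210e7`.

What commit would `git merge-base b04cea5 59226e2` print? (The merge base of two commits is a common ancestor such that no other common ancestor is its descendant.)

Ancestors of b04cea5: {1e9aaed, 50e8be7, a9bf8ad, b04cea5, bd82a64, e0210e7}.
Ancestors of 59226e2: {1e9aaed, 59226e2, e0210e7, fed11a3}.
Common ancestors: {1e9aaed, e0210e7}.
Among these, 1e9aaed is not an ancestor of any other common ancestor — it is the merge base.

1e9aaed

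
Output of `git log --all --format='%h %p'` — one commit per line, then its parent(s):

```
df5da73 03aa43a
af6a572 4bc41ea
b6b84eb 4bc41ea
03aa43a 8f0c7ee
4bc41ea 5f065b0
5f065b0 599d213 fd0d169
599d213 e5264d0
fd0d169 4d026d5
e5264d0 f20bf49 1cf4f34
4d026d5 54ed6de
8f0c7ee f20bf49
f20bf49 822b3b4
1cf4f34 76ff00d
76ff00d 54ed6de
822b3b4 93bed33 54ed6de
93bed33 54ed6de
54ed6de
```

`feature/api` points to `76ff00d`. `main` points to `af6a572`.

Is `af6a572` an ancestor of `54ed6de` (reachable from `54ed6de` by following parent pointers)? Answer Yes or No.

No

Ancestors of 54ed6de: {54ed6de}.
af6a572 is not in that set, so it is not an ancestor of 54ed6de.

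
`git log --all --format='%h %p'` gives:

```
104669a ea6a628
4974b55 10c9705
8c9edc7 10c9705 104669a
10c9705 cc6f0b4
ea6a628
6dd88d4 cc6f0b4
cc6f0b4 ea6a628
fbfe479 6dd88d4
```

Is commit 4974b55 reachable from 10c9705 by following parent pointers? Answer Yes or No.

No

Ancestors of 10c9705: {10c9705, cc6f0b4, ea6a628}.
4974b55 is not in that set, so it is not an ancestor of 10c9705.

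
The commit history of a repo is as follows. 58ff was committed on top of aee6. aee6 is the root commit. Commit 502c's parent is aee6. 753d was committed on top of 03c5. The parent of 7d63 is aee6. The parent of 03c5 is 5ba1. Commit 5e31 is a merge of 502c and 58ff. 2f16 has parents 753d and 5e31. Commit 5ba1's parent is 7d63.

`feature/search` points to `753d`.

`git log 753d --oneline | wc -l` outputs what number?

Walking parent pointers from 753d: reachable set = {03c5, 5ba1, 753d, 7d63, aee6}.
That is 5 commits.

5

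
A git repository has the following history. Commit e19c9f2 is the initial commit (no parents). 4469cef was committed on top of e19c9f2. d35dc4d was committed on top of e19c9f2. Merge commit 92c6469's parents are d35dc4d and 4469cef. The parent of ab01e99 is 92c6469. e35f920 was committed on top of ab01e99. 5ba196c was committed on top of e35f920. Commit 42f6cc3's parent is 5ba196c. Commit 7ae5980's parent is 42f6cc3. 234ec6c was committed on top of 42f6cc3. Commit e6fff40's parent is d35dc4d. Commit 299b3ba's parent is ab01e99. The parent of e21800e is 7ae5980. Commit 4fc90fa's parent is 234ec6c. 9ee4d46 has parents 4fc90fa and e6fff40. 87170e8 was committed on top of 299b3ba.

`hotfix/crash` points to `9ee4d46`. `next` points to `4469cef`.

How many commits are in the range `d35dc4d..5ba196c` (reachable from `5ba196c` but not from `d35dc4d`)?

5

Reachable from 5ba196c: {4469cef, 5ba196c, 92c6469, ab01e99, d35dc4d, e19c9f2, e35f920}.
Reachable from d35dc4d: {d35dc4d, e19c9f2}.
In 5ba196c's history but not d35dc4d's: {4469cef, 5ba196c, 92c6469, ab01e99, e35f920} — 5 commits.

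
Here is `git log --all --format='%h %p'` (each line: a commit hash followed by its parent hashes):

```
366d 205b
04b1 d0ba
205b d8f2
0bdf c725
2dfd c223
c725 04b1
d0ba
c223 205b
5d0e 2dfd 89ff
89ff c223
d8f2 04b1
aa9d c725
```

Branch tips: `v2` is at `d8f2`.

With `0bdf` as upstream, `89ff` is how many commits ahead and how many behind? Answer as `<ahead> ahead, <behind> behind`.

Reachable from 89ff: {04b1, 205b, 89ff, c223, d0ba, d8f2}.
Reachable from 0bdf: {04b1, 0bdf, c725, d0ba}.
Only in 89ff's history (ahead): {205b, 89ff, c223, d8f2} — 4.
Only in 0bdf's history (behind): {0bdf, c725} — 2.

4 ahead, 2 behind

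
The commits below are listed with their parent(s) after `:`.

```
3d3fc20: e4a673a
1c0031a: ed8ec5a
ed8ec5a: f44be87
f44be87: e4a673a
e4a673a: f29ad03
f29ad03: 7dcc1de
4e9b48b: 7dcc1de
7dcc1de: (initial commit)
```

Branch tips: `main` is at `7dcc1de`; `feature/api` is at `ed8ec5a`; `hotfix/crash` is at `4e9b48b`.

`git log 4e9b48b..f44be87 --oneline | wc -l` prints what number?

Reachable from f44be87: {7dcc1de, e4a673a, f29ad03, f44be87}.
Reachable from 4e9b48b: {4e9b48b, 7dcc1de}.
In f44be87's history but not 4e9b48b's: {e4a673a, f29ad03, f44be87} — 3 commits.

3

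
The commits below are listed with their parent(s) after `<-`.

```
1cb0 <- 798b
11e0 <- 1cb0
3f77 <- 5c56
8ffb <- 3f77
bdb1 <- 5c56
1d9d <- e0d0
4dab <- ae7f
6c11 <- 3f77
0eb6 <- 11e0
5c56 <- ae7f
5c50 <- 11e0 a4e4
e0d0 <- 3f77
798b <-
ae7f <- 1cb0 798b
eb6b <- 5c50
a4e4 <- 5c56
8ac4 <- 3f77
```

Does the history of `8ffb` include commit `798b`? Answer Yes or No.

Yes

Ancestors of 8ffb (commits reachable by following parents): {1cb0, 3f77, 5c56, 798b, 8ffb, ae7f}.
798b is in that set, so it is an ancestor of 8ffb.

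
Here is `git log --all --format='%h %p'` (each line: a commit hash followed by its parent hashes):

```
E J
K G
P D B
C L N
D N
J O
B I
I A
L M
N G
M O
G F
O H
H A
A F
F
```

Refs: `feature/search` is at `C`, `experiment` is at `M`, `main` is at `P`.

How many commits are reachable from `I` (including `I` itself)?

Walking parent pointers from I: reachable set = {A, F, I}.
That is 3 commits.

3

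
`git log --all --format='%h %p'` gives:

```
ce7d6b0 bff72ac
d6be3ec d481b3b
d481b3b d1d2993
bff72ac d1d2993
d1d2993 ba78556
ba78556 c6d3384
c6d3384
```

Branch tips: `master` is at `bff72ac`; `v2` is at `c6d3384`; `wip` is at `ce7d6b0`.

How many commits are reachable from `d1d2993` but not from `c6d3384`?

2

Reachable from d1d2993: {ba78556, c6d3384, d1d2993}.
Reachable from c6d3384: {c6d3384}.
In d1d2993's history but not c6d3384's: {ba78556, d1d2993} — 2 commits.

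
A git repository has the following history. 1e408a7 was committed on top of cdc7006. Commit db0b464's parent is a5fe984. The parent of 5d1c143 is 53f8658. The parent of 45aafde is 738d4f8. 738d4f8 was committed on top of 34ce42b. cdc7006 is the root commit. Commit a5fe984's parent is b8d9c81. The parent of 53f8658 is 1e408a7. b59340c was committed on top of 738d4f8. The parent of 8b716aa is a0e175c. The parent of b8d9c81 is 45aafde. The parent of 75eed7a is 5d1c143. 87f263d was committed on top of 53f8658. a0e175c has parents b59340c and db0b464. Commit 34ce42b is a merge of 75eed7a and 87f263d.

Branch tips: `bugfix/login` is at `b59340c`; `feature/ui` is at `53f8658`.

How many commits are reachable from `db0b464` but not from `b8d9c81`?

2

Reachable from db0b464: {1e408a7, 34ce42b, 45aafde, 53f8658, 5d1c143, 738d4f8, 75eed7a, 87f263d, a5fe984, b8d9c81, cdc7006, db0b464}.
Reachable from b8d9c81: {1e408a7, 34ce42b, 45aafde, 53f8658, 5d1c143, 738d4f8, 75eed7a, 87f263d, b8d9c81, cdc7006}.
In db0b464's history but not b8d9c81's: {a5fe984, db0b464} — 2 commits.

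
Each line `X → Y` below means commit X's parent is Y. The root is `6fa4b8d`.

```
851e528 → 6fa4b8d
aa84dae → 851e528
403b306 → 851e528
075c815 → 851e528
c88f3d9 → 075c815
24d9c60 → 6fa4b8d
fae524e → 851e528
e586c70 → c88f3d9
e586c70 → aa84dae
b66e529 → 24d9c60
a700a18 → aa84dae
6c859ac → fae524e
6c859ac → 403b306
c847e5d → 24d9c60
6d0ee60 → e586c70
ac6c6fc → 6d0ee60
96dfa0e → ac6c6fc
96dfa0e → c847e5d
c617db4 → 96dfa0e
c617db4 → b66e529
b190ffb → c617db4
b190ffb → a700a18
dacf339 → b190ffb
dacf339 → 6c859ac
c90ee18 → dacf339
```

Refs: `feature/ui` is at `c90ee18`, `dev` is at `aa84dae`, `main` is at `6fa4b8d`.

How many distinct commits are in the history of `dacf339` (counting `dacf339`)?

Walking parent pointers from dacf339: reachable set = {075c815, 24d9c60, 403b306, 6c859ac, 6d0ee60, 6fa4b8d, 851e528, 96dfa0e, a700a18, aa84dae, ac6c6fc, b190ffb, b66e529, c617db4, c847e5d, c88f3d9, dacf339, e586c70, fae524e}.
That is 19 commits.

19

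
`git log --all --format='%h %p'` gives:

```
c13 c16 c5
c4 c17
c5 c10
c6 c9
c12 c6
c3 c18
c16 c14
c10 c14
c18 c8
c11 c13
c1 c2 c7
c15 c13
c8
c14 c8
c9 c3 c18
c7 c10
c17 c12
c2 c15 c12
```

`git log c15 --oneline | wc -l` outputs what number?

Walking parent pointers from c15: reachable set = {c10, c13, c14, c15, c16, c5, c8}.
That is 7 commits.

7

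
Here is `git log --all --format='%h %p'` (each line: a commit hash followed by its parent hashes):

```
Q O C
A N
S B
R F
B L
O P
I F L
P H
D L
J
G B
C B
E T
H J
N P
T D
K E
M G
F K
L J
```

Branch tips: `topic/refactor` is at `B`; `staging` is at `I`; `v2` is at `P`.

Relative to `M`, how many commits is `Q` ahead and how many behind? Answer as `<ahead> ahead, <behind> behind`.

5 ahead, 2 behind

Reachable from Q: {B, C, H, J, L, O, P, Q}.
Reachable from M: {B, G, J, L, M}.
Only in Q's history (ahead): {C, H, O, P, Q} — 5.
Only in M's history (behind): {G, M} — 2.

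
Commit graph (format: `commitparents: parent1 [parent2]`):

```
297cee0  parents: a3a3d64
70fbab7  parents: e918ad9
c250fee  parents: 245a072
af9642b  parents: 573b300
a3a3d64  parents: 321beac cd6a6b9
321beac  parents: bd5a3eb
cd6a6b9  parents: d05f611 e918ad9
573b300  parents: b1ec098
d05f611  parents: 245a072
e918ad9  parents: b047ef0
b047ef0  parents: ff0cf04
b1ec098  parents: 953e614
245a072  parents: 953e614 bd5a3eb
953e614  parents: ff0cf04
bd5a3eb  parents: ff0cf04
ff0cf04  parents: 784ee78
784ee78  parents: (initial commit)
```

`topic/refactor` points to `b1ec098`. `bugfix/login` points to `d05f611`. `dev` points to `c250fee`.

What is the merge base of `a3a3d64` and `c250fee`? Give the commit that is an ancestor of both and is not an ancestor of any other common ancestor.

Ancestors of a3a3d64: {245a072, 321beac, 784ee78, 953e614, a3a3d64, b047ef0, bd5a3eb, cd6a6b9, d05f611, e918ad9, ff0cf04}.
Ancestors of c250fee: {245a072, 784ee78, 953e614, bd5a3eb, c250fee, ff0cf04}.
Common ancestors: {245a072, 784ee78, 953e614, bd5a3eb, ff0cf04}.
Among these, 245a072 is not an ancestor of any other common ancestor — it is the merge base.

245a072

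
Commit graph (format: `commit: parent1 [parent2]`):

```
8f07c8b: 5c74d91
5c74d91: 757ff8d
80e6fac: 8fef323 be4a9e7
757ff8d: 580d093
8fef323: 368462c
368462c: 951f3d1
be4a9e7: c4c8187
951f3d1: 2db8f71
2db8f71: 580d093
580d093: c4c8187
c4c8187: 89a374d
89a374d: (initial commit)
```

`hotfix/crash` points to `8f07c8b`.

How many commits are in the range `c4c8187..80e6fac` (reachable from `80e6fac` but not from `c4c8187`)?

Reachable from 80e6fac: {2db8f71, 368462c, 580d093, 80e6fac, 89a374d, 8fef323, 951f3d1, be4a9e7, c4c8187}.
Reachable from c4c8187: {89a374d, c4c8187}.
In 80e6fac's history but not c4c8187's: {2db8f71, 368462c, 580d093, 80e6fac, 8fef323, 951f3d1, be4a9e7} — 7 commits.

7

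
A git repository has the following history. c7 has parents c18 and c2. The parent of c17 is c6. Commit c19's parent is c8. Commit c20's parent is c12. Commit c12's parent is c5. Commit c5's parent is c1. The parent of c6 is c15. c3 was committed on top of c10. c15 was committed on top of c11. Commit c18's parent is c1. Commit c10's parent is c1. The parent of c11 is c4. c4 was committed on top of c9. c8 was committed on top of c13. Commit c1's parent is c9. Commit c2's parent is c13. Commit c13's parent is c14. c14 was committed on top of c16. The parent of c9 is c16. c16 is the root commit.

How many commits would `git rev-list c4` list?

3

Walking parent pointers from c4: reachable set = {c16, c4, c9}.
That is 3 commits.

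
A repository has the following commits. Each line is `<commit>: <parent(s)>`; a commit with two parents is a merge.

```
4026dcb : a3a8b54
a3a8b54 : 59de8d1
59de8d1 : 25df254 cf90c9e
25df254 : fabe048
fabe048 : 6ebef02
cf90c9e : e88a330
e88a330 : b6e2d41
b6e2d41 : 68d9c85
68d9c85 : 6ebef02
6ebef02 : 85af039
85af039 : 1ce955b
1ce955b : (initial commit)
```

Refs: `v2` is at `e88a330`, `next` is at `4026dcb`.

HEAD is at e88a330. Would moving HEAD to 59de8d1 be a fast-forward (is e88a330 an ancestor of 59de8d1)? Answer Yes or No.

A fast-forward from e88a330 to 59de8d1 is possible iff e88a330 is an ancestor of 59de8d1.
Ancestors of 59de8d1: {1ce955b, 25df254, 59de8d1, 68d9c85, 6ebef02, 85af039, b6e2d41, cf90c9e, e88a330, fabe048}.
e88a330 is among them, so fast-forward is possible.

Yes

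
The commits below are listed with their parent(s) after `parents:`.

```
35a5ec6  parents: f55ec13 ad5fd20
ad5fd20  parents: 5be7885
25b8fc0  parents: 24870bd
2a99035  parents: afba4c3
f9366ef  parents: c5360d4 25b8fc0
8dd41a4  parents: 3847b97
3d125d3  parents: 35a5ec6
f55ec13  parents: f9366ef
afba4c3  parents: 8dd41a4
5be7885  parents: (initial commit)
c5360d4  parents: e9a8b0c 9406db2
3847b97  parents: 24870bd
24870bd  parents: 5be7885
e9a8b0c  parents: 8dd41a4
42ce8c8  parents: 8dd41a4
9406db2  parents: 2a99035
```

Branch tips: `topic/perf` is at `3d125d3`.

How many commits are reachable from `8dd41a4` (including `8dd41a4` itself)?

4

Walking parent pointers from 8dd41a4: reachable set = {24870bd, 3847b97, 5be7885, 8dd41a4}.
That is 4 commits.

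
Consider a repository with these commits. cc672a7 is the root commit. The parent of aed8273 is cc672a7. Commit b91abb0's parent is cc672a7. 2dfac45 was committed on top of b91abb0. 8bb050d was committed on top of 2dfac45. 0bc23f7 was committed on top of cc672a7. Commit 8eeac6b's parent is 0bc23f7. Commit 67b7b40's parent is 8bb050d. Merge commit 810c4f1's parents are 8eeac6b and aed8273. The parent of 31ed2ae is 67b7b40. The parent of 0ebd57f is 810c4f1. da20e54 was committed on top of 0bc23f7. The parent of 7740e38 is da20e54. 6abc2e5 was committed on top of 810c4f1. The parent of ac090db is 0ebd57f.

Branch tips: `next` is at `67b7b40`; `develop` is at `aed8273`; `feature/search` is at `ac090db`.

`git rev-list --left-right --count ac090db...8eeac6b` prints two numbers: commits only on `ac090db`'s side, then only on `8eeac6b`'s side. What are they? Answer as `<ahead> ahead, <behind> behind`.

4 ahead, 0 behind

Reachable from ac090db: {0bc23f7, 0ebd57f, 810c4f1, 8eeac6b, ac090db, aed8273, cc672a7}.
Reachable from 8eeac6b: {0bc23f7, 8eeac6b, cc672a7}.
Only in ac090db's history (ahead): {0ebd57f, 810c4f1, ac090db, aed8273} — 4.
Only in 8eeac6b's history (behind): {} — 0.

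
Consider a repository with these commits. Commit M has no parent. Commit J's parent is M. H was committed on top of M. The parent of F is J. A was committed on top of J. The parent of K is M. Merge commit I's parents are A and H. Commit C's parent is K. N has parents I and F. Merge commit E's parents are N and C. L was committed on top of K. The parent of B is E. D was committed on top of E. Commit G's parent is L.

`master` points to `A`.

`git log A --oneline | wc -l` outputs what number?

Walking parent pointers from A: reachable set = {A, J, M}.
That is 3 commits.

3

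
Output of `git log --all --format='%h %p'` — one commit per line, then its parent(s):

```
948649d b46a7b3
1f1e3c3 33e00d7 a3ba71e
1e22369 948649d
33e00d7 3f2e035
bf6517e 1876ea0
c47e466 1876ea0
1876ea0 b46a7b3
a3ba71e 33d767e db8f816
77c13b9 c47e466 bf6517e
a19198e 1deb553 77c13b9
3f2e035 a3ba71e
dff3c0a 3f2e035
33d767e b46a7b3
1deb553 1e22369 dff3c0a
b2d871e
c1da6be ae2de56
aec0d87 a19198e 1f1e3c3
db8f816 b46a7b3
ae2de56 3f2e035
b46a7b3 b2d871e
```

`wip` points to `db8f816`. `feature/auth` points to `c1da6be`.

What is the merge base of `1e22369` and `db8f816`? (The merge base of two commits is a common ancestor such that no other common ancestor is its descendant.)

Ancestors of 1e22369: {1e22369, 948649d, b2d871e, b46a7b3}.
Ancestors of db8f816: {b2d871e, b46a7b3, db8f816}.
Common ancestors: {b2d871e, b46a7b3}.
Among these, b46a7b3 is not an ancestor of any other common ancestor — it is the merge base.

b46a7b3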